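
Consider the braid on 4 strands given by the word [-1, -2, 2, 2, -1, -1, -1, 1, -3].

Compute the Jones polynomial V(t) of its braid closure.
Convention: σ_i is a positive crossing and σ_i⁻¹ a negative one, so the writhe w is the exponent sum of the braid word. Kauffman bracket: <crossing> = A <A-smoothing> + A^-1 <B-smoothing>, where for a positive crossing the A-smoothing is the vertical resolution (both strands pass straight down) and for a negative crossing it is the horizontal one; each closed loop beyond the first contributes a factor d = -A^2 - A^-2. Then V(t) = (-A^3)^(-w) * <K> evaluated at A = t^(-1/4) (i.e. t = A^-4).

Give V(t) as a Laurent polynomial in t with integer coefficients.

The presented braid s1^-1 s2^-1 s2 s2 s1^-1 s1^-1 s1^-1 s1 s3^-1 on 4 strands reduces by inverse Markov moves (closure unchanged at each step):
  Destabilize: the word has the form β·s3^-1 where s3^-1 occurs only as the final letter (β ∈ B_3); drop it and the last strand → 3 strands.
Reduced to β = s1^-1 s2^-1 s2 s2 s1^-1 s1^-1 s1^-1 s1 on 3 strands, 8 crossings.
Compute on β:
First cancel adjacent σ_i σ_i⁻¹ pairs (Reidemeister II — same braid, same closure): s1^-1 s2^-1 s2 s2 s1^-1 s1^-1 s1^-1 s1 → s1^-1 s2 s1^-1 s1^-1.
Braid: s1^-1 s2 s1^-1 s1^-1 on 3 strands, 4 crossings.
Writhe w = (#positive) - (#negative) = 1 - 3 = -2.
Computing the Kauffman bracket via state sum. There are 2^4 = 16 states.
Smooth each crossing (0=||, 1=⌣⌢); contribution A^(Σ sign_k(1-2s_k)) * d^(L-1).
  state 0000: A-exp=-2, loops=3, term = A^-2 * d^2
  state 0001: A-exp=+0, loops=2, term = A^0 * d^1
  state 0010: A-exp=+0, loops=2, term = A^0 * d^1
  state 0011: A-exp=+2, loops=3, term = A^2 * d^2
  state 0100: A-exp=-4, loops=2, term = A^-4 * d^1
  state 0101: A-exp=-2, loops=1, term = A^-2 * d^0
  state 0110: A-exp=-2, loops=1, term = A^-2 * d^0
  state 0111: A-exp=+0, loops=2, term = A^0 * d^1
  state 1000: A-exp=+0, loops=2, term = A^0 * d^1
  state 1001: A-exp=+2, loops=3, term = A^2 * d^2
  state 1010: A-exp=+2, loops=3, term = A^2 * d^2
  state 1011: A-exp=+4, loops=4, term = A^4 * d^3
  state 1100: A-exp=-2, loops=1, term = A^-2 * d^0
  state 1101: A-exp=+0, loops=2, term = A^0 * d^1
  state 1110: A-exp=+0, loops=2, term = A^0 * d^1
  state 1111: A-exp=+2, loops=3, term = A^2 * d^2
Collect the terms by A-exponent (count of states per loop number):
Powers of d = -A^2 - A^-2: d^2 = A^4 + 2 + A^-4; d^3 = -A^6 - 3*A^2 - 3*A^-2 - A^-6.
  A^4 * (d^3) = -A^10 - 3*A^6 - 3*A^2 - A^-2
  A^2 * (4*d^2) = 4*A^6 + 8*A^2 + 4*A^-2
  A^0 * (6*d) = -6*A^2 - 6*A^-2
  A^-2 * (3 + d^2) = A^2 + 5*A^-2 + A^-6
  A^-4 * (d) = -A^-2 - A^-6
Summing the groups: <K> = -A^10 + A^6 + A^-2
Normalise by the writhe: (-A^3)^(-w) = (-A^3)^(2) = A^6, so f(A) = A^6 * <K> = -A^16 + A^12 + A^4.
Substitute A = t^(-1/4), i.e. A^e → t^(-e/4): V(t) = t^-1 + t^-3 - t^-4

Answer: t^-1 + t^-3 - t^-4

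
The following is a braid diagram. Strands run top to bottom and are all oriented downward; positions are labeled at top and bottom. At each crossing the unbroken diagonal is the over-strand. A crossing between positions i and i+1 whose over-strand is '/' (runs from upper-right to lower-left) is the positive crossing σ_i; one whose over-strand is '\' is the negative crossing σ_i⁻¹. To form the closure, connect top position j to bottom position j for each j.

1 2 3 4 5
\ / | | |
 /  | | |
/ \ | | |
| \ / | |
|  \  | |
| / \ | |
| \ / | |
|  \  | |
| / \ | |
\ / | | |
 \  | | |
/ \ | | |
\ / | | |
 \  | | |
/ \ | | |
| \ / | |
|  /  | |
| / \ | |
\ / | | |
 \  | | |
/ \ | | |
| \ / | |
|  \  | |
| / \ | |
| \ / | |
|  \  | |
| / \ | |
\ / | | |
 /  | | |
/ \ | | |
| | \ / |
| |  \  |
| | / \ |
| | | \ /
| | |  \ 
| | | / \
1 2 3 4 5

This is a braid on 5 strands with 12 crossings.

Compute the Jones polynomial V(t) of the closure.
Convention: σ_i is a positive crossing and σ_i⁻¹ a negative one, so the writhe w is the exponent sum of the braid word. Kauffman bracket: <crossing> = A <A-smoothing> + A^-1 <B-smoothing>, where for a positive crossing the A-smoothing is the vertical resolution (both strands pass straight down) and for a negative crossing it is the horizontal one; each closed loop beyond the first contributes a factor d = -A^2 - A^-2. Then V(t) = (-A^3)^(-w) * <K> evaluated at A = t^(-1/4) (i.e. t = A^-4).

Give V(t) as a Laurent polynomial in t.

Reading the diagram top to bottom ('/'-over between positions i,i+1 = s_i, '\'-over = s_i^-1): braid word = s1 s2^-1 s2^-1 s1^-1 s1^-1 s2 s1^-1 s2^-1 s2^-1 s1 s3^-1 s4^-1.
The presented braid s1 s2^-1 s2^-1 s1^-1 s1^-1 s2 s1^-1 s2^-1 s2^-1 s1 s3^-1 s4^-1 on 5 strands reduces by inverse Markov moves (closure unchanged at each step):
  Destabilize: the word has the form β·s4^-1 where s4^-1 occurs only as the final letter (β ∈ B_4); drop it and the last strand → 4 strands.
  Destabilize: the word has the form β·s3^-1 where s3^-1 occurs only as the final letter (β ∈ B_3); drop it and the last strand → 3 strands.
Reduced to β = s1 s2^-1 s2^-1 s1^-1 s1^-1 s2 s1^-1 s2^-1 s2^-1 s1 on 3 strands, 10 crossings.
Compute on β:
Braid: s1 s2^-1 s2^-1 s1^-1 s1^-1 s2 s1^-1 s2^-1 s2^-1 s1 on 3 strands, 10 crossings.
Writhe w = (#positive) - (#negative) = 3 - 7 = -4.
Enumerate smoothing states for the bracket polynomial. There are 2^10 = 1024 states.
Each crossing splits two ways (0=vertical, 1=horizontal). The state's weight is A^(#A-smoothings - #B-smoothings) * d^(loops - 1).
Tabulate the states by total A-exponent and number of loops L (A-exp: L × count):
  A^10: L=6 ×1
  A^8: L=5 ×10
  A^6: L=4 ×43, L=6 ×2
  A^4: L=3 ×98, L=5 ×22
  A^2: L=2 ×118, L=4 ×88, L=6 ×4
  A^0: L=1 ×60, L=3 ×162, L=5 ×30
  A^-2: L=2 ×128, L=4 ×79, L=6 ×3
  A^-4: L=1 ×23, L=3 ×84, L=5 ×13
  A^-6: L=2 ×27, L=4 ×18
  A^-8: L=1 ×2, L=3 ×8
  A^-10: L=2 ×1
Each group contributes A^e * Σ count * d^(L-1):
Powers of d = -A^2 - A^-2: d^2 = A^4 + 2 + A^-4; d^3 = -A^6 - 3*A^2 - 3*A^-2 - A^-6; d^4 = A^8 + 4*A^4 + 6 + 4*A^-4 + A^-8; d^5 = -A^10 - 5*A^6 - 10*A^2 - 10*A^-2 - 5*A^-6 - A^-10.
  A^10 * (d^5) = -A^20 - 5*A^16 - 10*A^12 - 10*A^8 - 5*A^4 - 1
  A^8 * (10*d^4) = 10*A^16 + 40*A^12 + 60*A^8 + 40*A^4 + 10
  A^6 * (43*d^3 + 2*d^5) = -2*A^16 - 53*A^12 - 149*A^8 - 149*A^4 - 53 - 2*A^-4
  A^4 * (98*d^2 + 22*d^4) = 22*A^12 + 186*A^8 + 328*A^4 + 186 + 22*A^-4
  A^2 * (118*d + 88*d^3 + 4*d^5) = -4*A^12 - 108*A^8 - 422*A^4 - 422 - 108*A^-4 - 4*A^-8
  A^0 * (60 + 162*d^2 + 30*d^4) = 30*A^8 + 282*A^4 + 564 + 282*A^-4 + 30*A^-8
  A^-2 * (128*d + 79*d^3 + 3*d^5) = -3*A^8 - 94*A^4 - 395 - 395*A^-4 - 94*A^-8 - 3*A^-12
  A^-4 * (23 + 84*d^2 + 13*d^4) = 13*A^4 + 136 + 269*A^-4 + 136*A^-8 + 13*A^-12
  A^-6 * (27*d + 18*d^3) = -18 - 81*A^-4 - 81*A^-8 - 18*A^-12
  A^-8 * (2 + 8*d^2) = 8*A^-4 + 18*A^-8 + 8*A^-12
  A^-10 * (d) = -A^-8 - A^-12
Summing the groups: <K> = -A^20 + 3*A^16 - 5*A^12 + 6*A^8 - 7*A^4 + 7 - 5*A^-4 + 4*A^-8 - A^-12
Normalise by the writhe: (-A^3)^(-w) = (-A^3)^(4) = A^12, so f(A) = A^12 * <K> = -A^32 + 3*A^28 - 5*A^24 + 6*A^20 - 7*A^16 + 7*A^12 - 5*A^8 + 4*A^4 - 1.
Substitute A = t^(-1/4), i.e. A^e → t^(-e/4): V(t) = -1 + 4*t^-1 - 5*t^-2 + 7*t^-3 - 7*t^-4 + 6*t^-5 - 5*t^-6 + 3*t^-7 - t^-8

Answer: -1 + 4*t^-1 - 5*t^-2 + 7*t^-3 - 7*t^-4 + 6*t^-5 - 5*t^-6 + 3*t^-7 - t^-8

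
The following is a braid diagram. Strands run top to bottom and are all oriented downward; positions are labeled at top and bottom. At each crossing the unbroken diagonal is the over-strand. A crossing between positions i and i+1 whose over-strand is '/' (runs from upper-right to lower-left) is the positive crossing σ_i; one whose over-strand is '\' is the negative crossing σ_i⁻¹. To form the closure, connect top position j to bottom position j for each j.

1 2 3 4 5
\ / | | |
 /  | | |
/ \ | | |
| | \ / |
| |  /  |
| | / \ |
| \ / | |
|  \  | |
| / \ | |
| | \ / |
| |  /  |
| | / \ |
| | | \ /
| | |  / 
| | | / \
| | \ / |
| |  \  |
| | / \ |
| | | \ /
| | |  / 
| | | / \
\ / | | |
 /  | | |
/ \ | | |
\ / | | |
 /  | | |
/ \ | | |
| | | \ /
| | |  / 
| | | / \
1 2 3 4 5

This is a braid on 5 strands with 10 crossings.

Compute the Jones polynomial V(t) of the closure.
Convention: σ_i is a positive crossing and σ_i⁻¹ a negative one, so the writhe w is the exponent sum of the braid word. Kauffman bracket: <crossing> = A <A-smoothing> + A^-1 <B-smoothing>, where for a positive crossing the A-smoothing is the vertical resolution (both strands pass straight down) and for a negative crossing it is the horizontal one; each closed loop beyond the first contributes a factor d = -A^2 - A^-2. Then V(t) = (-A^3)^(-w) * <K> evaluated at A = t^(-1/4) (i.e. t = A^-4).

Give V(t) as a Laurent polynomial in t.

Reading the diagram top to bottom ('/'-over between positions i,i+1 = s_i, '\'-over = s_i^-1): braid word = s1 s3 s2^-1 s3 s4 s3^-1 s4 s1 s1 s4.
Braid: s1 s3 s2^-1 s3 s4 s3^-1 s4 s1 s1 s4 on 5 strands, 10 crossings.
Writhe w = (#positive) - (#negative) = 8 - 2 = 6.
State-sum expansion of <K>. There are 2^10 = 1024 states.
Each crossing splits two ways (0=vertical, 1=horizontal). The state's weight is A^(#A-smoothings - #B-smoothings) * d^(loops - 1).
Tabulate the states by total A-exponent and number of loops L (A-exp: L × count):
  A^10: L=3 ×1
  A^8: L=2 ×6, L=4 ×4
  A^6: L=1 ×9, L=3 ×32, L=5 ×4
  A^4: L=2 ×70, L=4 ×49, L=6 ×1
  A^2: L=1 ×30, L=3 ×149, L=5 ×31
  A^0: L=2 ×99, L=4 ×144, L=6 ×9
  A^-2: L=3 ×136, L=5 ×73, L=7 ×1
  A^-4: L=4 ×101, L=6 ×19
  A^-6: L=5 ×43, L=7 ×2
  A^-8: L=6 ×10
  A^-10: L=7 ×1
Each group contributes A^e * Σ count * d^(L-1):
Powers of d = -A^2 - A^-2: d^2 = A^4 + 2 + A^-4; d^3 = -A^6 - 3*A^2 - 3*A^-2 - A^-6; d^4 = A^8 + 4*A^4 + 6 + 4*A^-4 + A^-8; d^5 = -A^10 - 5*A^6 - 10*A^2 - 10*A^-2 - 5*A^-6 - A^-10; d^6 = A^12 + 6*A^8 + 15*A^4 + 20 + 15*A^-4 + 6*A^-8 + A^-12.
  A^10 * (d^2) = A^14 + 2*A^10 + A^6
  A^8 * (6*d + 4*d^3) = -4*A^14 - 18*A^10 - 18*A^6 - 4*A^2
  A^6 * (9 + 32*d^2 + 4*d^4) = 4*A^14 + 48*A^10 + 97*A^6 + 48*A^2 + 4*A^-2
  A^4 * (70*d + 49*d^3 + d^5) = -A^14 - 54*A^10 - 227*A^6 - 227*A^2 - 54*A^-2 - A^-6
  A^2 * (30 + 149*d^2 + 31*d^4) = 31*A^10 + 273*A^6 + 514*A^2 + 273*A^-2 + 31*A^-6
  A^0 * (99*d + 144*d^3 + 9*d^5) = -9*A^10 - 189*A^6 - 621*A^2 - 621*A^-2 - 189*A^-6 - 9*A^-10
  A^-2 * (136*d^2 + 73*d^4 + d^6) = A^10 + 79*A^6 + 443*A^2 + 730*A^-2 + 443*A^-6 + 79*A^-10 + A^-14
  A^-4 * (101*d^3 + 19*d^5) = -19*A^6 - 196*A^2 - 493*A^-2 - 493*A^-6 - 196*A^-10 - 19*A^-14
  A^-6 * (43*d^4 + 2*d^6) = 2*A^6 + 55*A^2 + 202*A^-2 + 298*A^-6 + 202*A^-10 + 55*A^-14 + 2*A^-18
  A^-8 * (10*d^5) = -10*A^2 - 50*A^-2 - 100*A^-6 - 100*A^-10 - 50*A^-14 - 10*A^-18
  A^-10 * (d^6) = A^2 + 6*A^-2 + 15*A^-6 + 20*A^-10 + 15*A^-14 + 6*A^-18 + A^-22
Summing the groups: <K> = A^10 - A^6 + 3*A^2 - 3*A^-2 + 4*A^-6 - 4*A^-10 + 2*A^-14 - 2*A^-18 + A^-22
Normalise by the writhe: (-A^3)^(-w) = (-A^3)^(-6) = A^-18, so f(A) = A^-18 * <K> = A^-8 - A^-12 + 3*A^-16 - 3*A^-20 + 4*A^-24 - 4*A^-28 + 2*A^-32 - 2*A^-36 + A^-40.
Substitute A = t^(-1/4), i.e. A^e → t^(-e/4): V(t) = t^10 - 2*t^9 + 2*t^8 - 4*t^7 + 4*t^6 - 3*t^5 + 3*t^4 - t^3 + t^2

Answer: t^10 - 2*t^9 + 2*t^8 - 4*t^7 + 4*t^6 - 3*t^5 + 3*t^4 - t^3 + t^2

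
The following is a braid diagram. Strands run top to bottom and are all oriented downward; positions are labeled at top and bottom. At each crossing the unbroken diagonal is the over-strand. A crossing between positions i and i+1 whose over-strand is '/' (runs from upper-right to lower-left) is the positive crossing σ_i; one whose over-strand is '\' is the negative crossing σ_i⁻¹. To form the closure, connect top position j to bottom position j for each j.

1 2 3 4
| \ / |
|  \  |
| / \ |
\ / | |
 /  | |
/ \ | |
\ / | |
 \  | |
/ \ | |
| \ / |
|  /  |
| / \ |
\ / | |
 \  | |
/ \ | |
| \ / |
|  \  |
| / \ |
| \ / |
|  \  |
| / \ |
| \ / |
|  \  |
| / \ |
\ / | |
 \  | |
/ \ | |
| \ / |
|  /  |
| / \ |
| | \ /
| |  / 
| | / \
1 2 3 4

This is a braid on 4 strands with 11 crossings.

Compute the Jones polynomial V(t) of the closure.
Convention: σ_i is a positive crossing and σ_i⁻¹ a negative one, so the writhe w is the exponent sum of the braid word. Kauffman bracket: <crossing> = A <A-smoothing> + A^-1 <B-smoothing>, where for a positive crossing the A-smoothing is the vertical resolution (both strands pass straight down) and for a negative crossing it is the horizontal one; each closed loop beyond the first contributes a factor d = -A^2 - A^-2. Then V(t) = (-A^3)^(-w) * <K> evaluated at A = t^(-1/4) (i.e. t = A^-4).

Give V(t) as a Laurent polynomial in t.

Reading the diagram top to bottom ('/'-over between positions i,i+1 = s_i, '\'-over = s_i^-1): braid word = s2^-1 s1 s1^-1 s2 s1^-1 s2^-1 s2^-1 s2^-1 s1^-1 s2 s3.
The presented braid s2^-1 s1 s1^-1 s2 s1^-1 s2^-1 s2^-1 s2^-1 s1^-1 s2 s3 on 4 strands reduces by inverse Markov moves (closure unchanged at each step):
  Destabilize: the word has the form β·s3 where s3 occurs only as the final letter (β ∈ B_3); drop it and the last strand → 3 strands.
  Deconjugate: the word is γ·β·γ⁻¹ with γ = s2^-1 s1 (prefix) and γ⁻¹ = s1^-1 s2 (suffix); strip both.
Reduced to β = s1^-1 s2 s1^-1 s2^-1 s2^-1 s2^-1 on 3 strands, 6 crossings.
Compute on β:
Braid: s1^-1 s2 s1^-1 s2^-1 s2^-1 s2^-1 on 3 strands, 6 crossings.
Writhe w = (#positive) - (#negative) = 1 - 5 = -4.
State-sum expansion of <K>. There are 2^6 = 64 states.
Smooth each crossing (0=||, 1=⌣⌢); contribution A^(Σ sign_k(1-2s_k)) * d^(L-1).
Tabulate the states by total A-exponent and number of loops L (A-exp: L × count):
  A^6: L=4 ×1
  A^4: L=3 ×6
  A^2: L=2 ×12, L=4 ×3
  A^0: L=1 ×9, L=3 ×10, L=5 ×1
  A^-2: L=2 ×12, L=4 ×3
  A^-4: L=1 ×2, L=3 ×4
  A^-6: L=2 ×1
Each group contributes A^e * Σ count * d^(L-1):
Powers of d = -A^2 - A^-2: d^2 = A^4 + 2 + A^-4; d^3 = -A^6 - 3*A^2 - 3*A^-2 - A^-6; d^4 = A^8 + 4*A^4 + 6 + 4*A^-4 + A^-8.
  A^6 * (d^3) = -A^12 - 3*A^8 - 3*A^4 - 1
  A^4 * (6*d^2) = 6*A^8 + 12*A^4 + 6
  A^2 * (12*d + 3*d^3) = -3*A^8 - 21*A^4 - 21 - 3*A^-4
  A^0 * (9 + 10*d^2 + d^4) = A^8 + 14*A^4 + 35 + 14*A^-4 + A^-8
  A^-2 * (12*d + 3*d^3) = -3*A^4 - 21 - 21*A^-4 - 3*A^-8
  A^-4 * (2 + 4*d^2) = 4 + 10*A^-4 + 4*A^-8
  A^-6 * (d) = -A^-4 - A^-8
Summing the groups: <K> = -A^12 + A^8 - A^4 + 2 - A^-4 + A^-8
Normalise by the writhe: (-A^3)^(-w) = (-A^3)^(4) = A^12, so f(A) = A^12 * <K> = -A^24 + A^20 - A^16 + 2*A^12 - A^8 + A^4.
Substitute A = t^(-1/4), i.e. A^e → t^(-e/4): V(t) = t^-1 - t^-2 + 2*t^-3 - t^-4 + t^-5 - t^-6

Answer: t^-1 - t^-2 + 2*t^-3 - t^-4 + t^-5 - t^-6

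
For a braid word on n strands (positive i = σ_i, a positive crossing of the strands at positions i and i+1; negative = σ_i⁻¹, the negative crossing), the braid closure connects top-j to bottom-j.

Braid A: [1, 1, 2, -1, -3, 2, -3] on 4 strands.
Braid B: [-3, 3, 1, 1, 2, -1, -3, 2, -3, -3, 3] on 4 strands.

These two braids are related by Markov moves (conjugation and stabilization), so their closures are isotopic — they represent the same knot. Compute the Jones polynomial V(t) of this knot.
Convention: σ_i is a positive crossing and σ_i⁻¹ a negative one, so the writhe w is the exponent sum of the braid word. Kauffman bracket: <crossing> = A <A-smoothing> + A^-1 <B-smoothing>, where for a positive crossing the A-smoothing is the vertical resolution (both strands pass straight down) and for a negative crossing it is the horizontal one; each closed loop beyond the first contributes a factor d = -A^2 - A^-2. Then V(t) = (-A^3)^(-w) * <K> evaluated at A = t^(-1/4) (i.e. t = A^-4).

t^4 - t^3 + t^2 - 2*t + 2 - t^-1 + t^-2

Derivation:
Markov-equivalent braids have isotopic closures, hence identical knot invariants. Strip the Markov moves from each word to reach a common short braid β, then compute V(t) once on β.
Braid A: s1 s1 s2 s1^-1 s3^-1 s2 s3^-1 on 4 strands has no conjugating prefix/suffix or stabilization to strip; take β = s1 s1 s2 s1^-1 s3^-1 s2 s3^-1.
Braid B: s3^-1 s3 s1 s1 s2 s1^-1 s3^-1 s2 s3^-1 s3^-1 s3 on 4 strands reduces by inverse Markov moves (closure unchanged at each step):
  Deconjugate: the word is γ·β·γ⁻¹ with γ = s3^-1 s3 (prefix) and γ⁻¹ = s3^-1 s3 (suffix); strip both.
Reduced to β = s1 s1 s2 s1^-1 s3^-1 s2 s3^-1 on 4 strands, 7 crossings.
Both give the same β = s1 s1 s2 s1^-1 s3^-1 s2 s3^-1 on 4 strands, so one state sum suffices:
Braid: s1 s1 s2 s1^-1 s3^-1 s2 s3^-1 on 4 strands, 7 crossings.
Writhe w = (#positive) - (#negative) = 4 - 3 = 1.
State-sum expansion of <K>. There are 2^7 = 128 states.
Each crossing splits two ways (0=vertical, 1=horizontal). The state's weight is A^(#A-smoothings - #B-smoothings) * d^(loops - 1).
Tabulate the states by total A-exponent and number of loops L (A-exp: L × count):
  A^7: L=3 ×1
  A^5: L=2 ×4, L=4 ×3
  A^3: L=1 ×5, L=3 ×15, L=5 ×1
  A^1: L=2 ×27, L=4 ×8
  A^-1: L=1 ×14, L=3 ×20, L=5 ×1
  A^-3: L=2 ×17, L=4 ×4
  A^-5: L=3 ×7
  A^-7: L=4 ×1
Each group contributes A^e * Σ count * d^(L-1):
Powers of d = -A^2 - A^-2: d^2 = A^4 + 2 + A^-4; d^3 = -A^6 - 3*A^2 - 3*A^-2 - A^-6; d^4 = A^8 + 4*A^4 + 6 + 4*A^-4 + A^-8.
  A^7 * (d^2) = A^11 + 2*A^7 + A^3
  A^5 * (4*d + 3*d^3) = -3*A^11 - 13*A^7 - 13*A^3 - 3*A^-1
  A^3 * (5 + 15*d^2 + d^4) = A^11 + 19*A^7 + 41*A^3 + 19*A^-1 + A^-5
  A^1 * (27*d + 8*d^3) = -8*A^7 - 51*A^3 - 51*A^-1 - 8*A^-5
  A^-1 * (14 + 20*d^2 + d^4) = A^7 + 24*A^3 + 60*A^-1 + 24*A^-5 + A^-9
  A^-3 * (17*d + 4*d^3) = -4*A^3 - 29*A^-1 - 29*A^-5 - 4*A^-9
  A^-5 * (7*d^2) = 7*A^-1 + 14*A^-5 + 7*A^-9
  A^-7 * (d^3) = -A^-1 - 3*A^-5 - 3*A^-9 - A^-13
Summing the groups: <K> = -A^11 + A^7 - 2*A^3 + 2*A^-1 - A^-5 + A^-9 - A^-13
Normalise by the writhe: (-A^3)^(-w) = (-A^3)^(-1) = -A^-3, so f(A) = -A^-3 * <K> = A^8 - A^4 + 2 - 2*A^-4 + A^-8 - A^-12 + A^-16.
Substitute A = t^(-1/4), i.e. A^e → t^(-e/4): V(t) = t^4 - t^3 + t^2 - 2*t + 2 - t^-1 + t^-2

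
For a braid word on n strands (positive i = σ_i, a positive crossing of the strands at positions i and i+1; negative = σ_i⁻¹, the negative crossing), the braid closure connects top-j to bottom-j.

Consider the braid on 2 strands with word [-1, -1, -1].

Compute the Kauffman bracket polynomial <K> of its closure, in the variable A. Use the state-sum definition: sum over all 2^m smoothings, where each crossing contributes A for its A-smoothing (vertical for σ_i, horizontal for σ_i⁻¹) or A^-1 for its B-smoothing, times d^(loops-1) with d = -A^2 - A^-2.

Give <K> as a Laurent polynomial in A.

Braid: s1^-1 s1^-1 s1^-1 on 2 strands, 3 crossings.
Writhe w = (#positive) - (#negative) = 0 - 3 = -3.
State-sum expansion of <K>. There are 2^3 = 8 states.
Smooth each crossing (0=||, 1=⌣⌢); contribution A^(Σ sign_k(1-2s_k)) * d^(L-1).
  state 000: A-exp=-3, loops=2, term = A^-3 * d^1
  state 001: A-exp=-1, loops=1, term = A^-1 * d^0
  state 010: A-exp=-1, loops=1, term = A^-1 * d^0
  state 011: A-exp=+1, loops=2, term = A^1 * d^1
  state 100: A-exp=-1, loops=1, term = A^-1 * d^0
  state 101: A-exp=+1, loops=2, term = A^1 * d^1
  state 110: A-exp=+1, loops=2, term = A^1 * d^1
  state 111: A-exp=+3, loops=3, term = A^3 * d^2
Collect the terms by A-exponent (count of states per loop number):
Powers of d = -A^2 - A^-2: d^2 = A^4 + 2 + A^-4.
  A^3 * (d^2) = A^7 + 2*A^3 + A^-1
  A^1 * (3*d) = -3*A^3 - 3*A^-1
  A^-1 * (3) = 3*A^-1
  A^-3 * (d) = -A^-1 - A^-5
Summing the groups: <K> = A^7 - A^3 - A^-5

Answer: A^7 - A^3 - A^-5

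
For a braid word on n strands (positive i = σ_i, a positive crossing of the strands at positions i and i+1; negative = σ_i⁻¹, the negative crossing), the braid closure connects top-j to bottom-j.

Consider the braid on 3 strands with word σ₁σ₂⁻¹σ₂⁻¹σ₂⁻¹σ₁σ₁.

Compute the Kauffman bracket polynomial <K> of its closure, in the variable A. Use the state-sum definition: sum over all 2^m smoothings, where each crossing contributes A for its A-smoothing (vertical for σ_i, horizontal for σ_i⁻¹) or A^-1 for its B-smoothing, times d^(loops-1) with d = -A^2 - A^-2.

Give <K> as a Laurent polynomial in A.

-A^12 + A^8 - A^4 + 3 - A^-4 + A^-8 - A^-12

Derivation:
Braid: s1 s2^-1 s2^-1 s2^-1 s1 s1 on 3 strands, 6 crossings.
Writhe w = (#positive) - (#negative) = 3 - 3 = 0.
Computing the Kauffman bracket via state sum. There are 2^6 = 64 states.
Smooth each crossing (0=||, 1=⌣⌢); contribution A^(Σ sign_k(1-2s_k)) * d^(L-1).
Tabulate the states by total A-exponent and number of loops L (A-exp: L × count):
  A^6: L=4 ×1
  A^4: L=3 ×6
  A^2: L=2 ×12, L=4 ×3
  A^0: L=1 ×9, L=3 ×10, L=5 ×1
  A^-2: L=2 ×12, L=4 ×3
  A^-4: L=3 ×6
  A^-6: L=4 ×1
Each group contributes A^e * Σ count * d^(L-1):
Powers of d = -A^2 - A^-2: d^2 = A^4 + 2 + A^-4; d^3 = -A^6 - 3*A^2 - 3*A^-2 - A^-6; d^4 = A^8 + 4*A^4 + 6 + 4*A^-4 + A^-8.
  A^6 * (d^3) = -A^12 - 3*A^8 - 3*A^4 - 1
  A^4 * (6*d^2) = 6*A^8 + 12*A^4 + 6
  A^2 * (12*d + 3*d^3) = -3*A^8 - 21*A^4 - 21 - 3*A^-4
  A^0 * (9 + 10*d^2 + d^4) = A^8 + 14*A^4 + 35 + 14*A^-4 + A^-8
  A^-2 * (12*d + 3*d^3) = -3*A^4 - 21 - 21*A^-4 - 3*A^-8
  A^-4 * (6*d^2) = 6 + 12*A^-4 + 6*A^-8
  A^-6 * (d^3) = -1 - 3*A^-4 - 3*A^-8 - A^-12
Summing the groups: <K> = -A^12 + A^8 - A^4 + 3 - A^-4 + A^-8 - A^-12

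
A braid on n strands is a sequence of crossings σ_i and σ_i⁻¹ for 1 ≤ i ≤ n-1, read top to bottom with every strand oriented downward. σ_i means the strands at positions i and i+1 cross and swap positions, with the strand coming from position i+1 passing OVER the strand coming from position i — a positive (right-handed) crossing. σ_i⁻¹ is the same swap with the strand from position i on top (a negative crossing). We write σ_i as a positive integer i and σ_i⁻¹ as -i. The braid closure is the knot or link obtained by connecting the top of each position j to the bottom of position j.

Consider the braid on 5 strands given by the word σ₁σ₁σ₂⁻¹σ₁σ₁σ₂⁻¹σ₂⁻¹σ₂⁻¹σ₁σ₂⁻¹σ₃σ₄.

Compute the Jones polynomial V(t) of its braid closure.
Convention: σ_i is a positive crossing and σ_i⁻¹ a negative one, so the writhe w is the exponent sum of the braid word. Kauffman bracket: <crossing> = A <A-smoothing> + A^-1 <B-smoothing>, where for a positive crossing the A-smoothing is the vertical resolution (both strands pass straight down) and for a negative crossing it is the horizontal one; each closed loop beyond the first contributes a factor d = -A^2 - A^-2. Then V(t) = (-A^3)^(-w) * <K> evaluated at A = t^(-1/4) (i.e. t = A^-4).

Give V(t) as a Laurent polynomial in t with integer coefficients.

The presented braid s1 s1 s2^-1 s1 s1 s2^-1 s2^-1 s2^-1 s1 s2^-1 s3 s4 on 5 strands reduces by inverse Markov moves (closure unchanged at each step):
  Destabilize: the word has the form β·s4 where s4 occurs only as the final letter (β ∈ B_4); drop it and the last strand → 4 strands.
  Destabilize: the word has the form β·s3 where s3 occurs only as the final letter (β ∈ B_3); drop it and the last strand → 3 strands.
Reduced to β = s1 s1 s2^-1 s1 s1 s2^-1 s2^-1 s2^-1 s1 s2^-1 on 3 strands, 10 crossings.
Compute on β:
Braid: s1 s1 s2^-1 s1 s1 s2^-1 s2^-1 s2^-1 s1 s2^-1 on 3 strands, 10 crossings.
Writhe w = (#positive) - (#negative) = 5 - 5 = 0.
Computing the Kauffman bracket via state sum. There are 2^10 = 1024 states.
Each crossing splits two ways (0=vertical, 1=horizontal). The state's weight is A^(#A-smoothings - #B-smoothings) * d^(loops - 1).
Tabulate the states by total A-exponent and number of loops L (A-exp: L × count):
  A^10: L=6 ×1
  A^8: L=5 ×10
  A^6: L=4 ×43, L=6 ×2
  A^4: L=3 ×98, L=5 ×22
  A^2: L=2 ×121, L=4 ×83, L=6 ×6
  A^0: L=1 ×73, L=3 ×140, L=5 ×38, L=7 ×1
  A^-2: L=2 ×121, L=4 ×79, L=6 ×10
  A^-4: L=3 ×95, L=5 ×24, L=7 ×1
  A^-6: L=4 ×42, L=6 ×3
  A^-8: L=5 ×10
  A^-10: L=6 ×1
Each group contributes A^e * Σ count * d^(L-1):
Powers of d = -A^2 - A^-2: d^2 = A^4 + 2 + A^-4; d^3 = -A^6 - 3*A^2 - 3*A^-2 - A^-6; d^4 = A^8 + 4*A^4 + 6 + 4*A^-4 + A^-8; d^5 = -A^10 - 5*A^6 - 10*A^2 - 10*A^-2 - 5*A^-6 - A^-10; d^6 = A^12 + 6*A^8 + 15*A^4 + 20 + 15*A^-4 + 6*A^-8 + A^-12.
  A^10 * (d^5) = -A^20 - 5*A^16 - 10*A^12 - 10*A^8 - 5*A^4 - 1
  A^8 * (10*d^4) = 10*A^16 + 40*A^12 + 60*A^8 + 40*A^4 + 10
  A^6 * (43*d^3 + 2*d^5) = -2*A^16 - 53*A^12 - 149*A^8 - 149*A^4 - 53 - 2*A^-4
  A^4 * (98*d^2 + 22*d^4) = 22*A^12 + 186*A^8 + 328*A^4 + 186 + 22*A^-4
  A^2 * (121*d + 83*d^3 + 6*d^5) = -6*A^12 - 113*A^8 - 430*A^4 - 430 - 113*A^-4 - 6*A^-8
  A^0 * (73 + 140*d^2 + 38*d^4 + d^6) = A^12 + 44*A^8 + 307*A^4 + 601 + 307*A^-4 + 44*A^-8 + A^-12
  A^-2 * (121*d + 79*d^3 + 10*d^5) = -10*A^8 - 129*A^4 - 458 - 458*A^-4 - 129*A^-8 - 10*A^-12
  A^-4 * (95*d^2 + 24*d^4 + d^6) = A^8 + 30*A^4 + 206 + 354*A^-4 + 206*A^-8 + 30*A^-12 + A^-16
  A^-6 * (42*d^3 + 3*d^5) = -3*A^4 - 57 - 156*A^-4 - 156*A^-8 - 57*A^-12 - 3*A^-16
  A^-8 * (10*d^4) = 10 + 40*A^-4 + 60*A^-8 + 40*A^-12 + 10*A^-16
  A^-10 * (d^5) = -1 - 5*A^-4 - 10*A^-8 - 10*A^-12 - 5*A^-16 - A^-20
Summing the groups: <K> = -A^20 + 3*A^16 - 6*A^12 + 9*A^8 - 11*A^4 + 13 - 11*A^-4 + 9*A^-8 - 6*A^-12 + 3*A^-16 - A^-20
Normalise by the writhe: (-A^3)^(-w) = (-A^3)^(0) = 1, so f(A) = 1 * <K> = -A^20 + 3*A^16 - 6*A^12 + 9*A^8 - 11*A^4 + 13 - 11*A^-4 + 9*A^-8 - 6*A^-12 + 3*A^-16 - A^-20.
Substitute A = t^(-1/4), i.e. A^e → t^(-e/4): V(t) = -t^5 + 3*t^4 - 6*t^3 + 9*t^2 - 11*t + 13 - 11*t^-1 + 9*t^-2 - 6*t^-3 + 3*t^-4 - t^-5

Answer: -t^5 + 3*t^4 - 6*t^3 + 9*t^2 - 11*t + 13 - 11*t^-1 + 9*t^-2 - 6*t^-3 + 3*t^-4 - t^-5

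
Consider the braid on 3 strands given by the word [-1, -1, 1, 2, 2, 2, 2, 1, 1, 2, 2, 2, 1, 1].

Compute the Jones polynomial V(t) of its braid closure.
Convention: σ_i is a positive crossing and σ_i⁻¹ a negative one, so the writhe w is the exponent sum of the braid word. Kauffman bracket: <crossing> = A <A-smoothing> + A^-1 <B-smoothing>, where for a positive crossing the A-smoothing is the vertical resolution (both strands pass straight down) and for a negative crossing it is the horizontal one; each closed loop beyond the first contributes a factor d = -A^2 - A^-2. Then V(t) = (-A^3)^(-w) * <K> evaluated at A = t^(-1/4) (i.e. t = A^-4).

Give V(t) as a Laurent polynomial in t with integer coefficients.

-t^12 + t^11 - t^10 + t^9 - t^8 + t^6 + t^4

Derivation:
The presented braid s1^-1 s1^-1 s1 s2 s2 s2 s2 s1 s1 s2 s2 s2 s1 s1 on 3 strands reduces by inverse Markov moves (closure unchanged at each step):
  Deconjugate: the word is γ·β·γ⁻¹ with γ = s1^-1 (prefix) and γ⁻¹ = s1 (suffix); strip both.
  Deconjugate: the word is γ·β·γ⁻¹ with γ = s1^-1 (prefix) and γ⁻¹ = s1 (suffix); strip both.
Reduced to β = s1 s2 s2 s2 s2 s1 s1 s2 s2 s2 on 3 strands, 10 crossings.
Compute on β:
Braid: s1 s2 s2 s2 s2 s1 s1 s2 s2 s2 on 3 strands, 10 crossings.
Writhe w = (#positive) - (#negative) = 10 - 0 = 10.
Enumerate smoothing states for the bracket polynomial. There are 2^10 = 1024 states.
Smooth each crossing (0=||, 1=⌣⌢); contribution A^(Σ sign_k(1-2s_k)) * d^(L-1).
Tabulate the states by total A-exponent and number of loops L (A-exp: L × count):
  A^10: L=3 ×1
  A^8: L=2 ×10
  A^6: L=1 ×21, L=3 ×24
  A^4: L=2 ×84, L=4 ×36
  A^2: L=1 ×24, L=3 ×151, L=5 ×35
  A^0: L=2 ×72, L=4 ×159, L=6 ×21
  A^-2: L=3 ×98, L=5 ×105, L=7 ×7
  A^-4: L=4 ×76, L=6 ×43, L=8 ×1
  A^-6: L=5 ×35, L=7 ×10
  A^-8: L=6 ×9, L=8 ×1
  A^-10: L=7 ×1
Each group contributes A^e * Σ count * d^(L-1):
Powers of d = -A^2 - A^-2: d^2 = A^4 + 2 + A^-4; d^3 = -A^6 - 3*A^2 - 3*A^-2 - A^-6; d^4 = A^8 + 4*A^4 + 6 + 4*A^-4 + A^-8; d^5 = -A^10 - 5*A^6 - 10*A^2 - 10*A^-2 - 5*A^-6 - A^-10; d^6 = A^12 + 6*A^8 + 15*A^4 + 20 + 15*A^-4 + 6*A^-8 + A^-12; d^7 = -A^14 - 7*A^10 - 21*A^6 - 35*A^2 - 35*A^-2 - 21*A^-6 - 7*A^-10 - A^-14.
  A^10 * (d^2) = A^14 + 2*A^10 + A^6
  A^8 * (10*d) = -10*A^10 - 10*A^6
  A^6 * (21 + 24*d^2) = 24*A^10 + 69*A^6 + 24*A^2
  A^4 * (84*d + 36*d^3) = -36*A^10 - 192*A^6 - 192*A^2 - 36*A^-2
  A^2 * (24 + 151*d^2 + 35*d^4) = 35*A^10 + 291*A^6 + 536*A^2 + 291*A^-2 + 35*A^-6
  A^0 * (72*d + 159*d^3 + 21*d^5) = -21*A^10 - 264*A^6 - 759*A^2 - 759*A^-2 - 264*A^-6 - 21*A^-10
  A^-2 * (98*d^2 + 105*d^4 + 7*d^6) = 7*A^10 + 147*A^6 + 623*A^2 + 966*A^-2 + 623*A^-6 + 147*A^-10 + 7*A^-14
  A^-4 * (76*d^3 + 43*d^5 + d^7) = -A^10 - 50*A^6 - 312*A^2 - 693*A^-2 - 693*A^-6 - 312*A^-10 - 50*A^-14 - A^-18
  A^-6 * (35*d^4 + 10*d^6) = 10*A^6 + 95*A^2 + 290*A^-2 + 410*A^-6 + 290*A^-10 + 95*A^-14 + 10*A^-18
  A^-8 * (9*d^5 + d^7) = -A^6 - 16*A^2 - 66*A^-2 - 125*A^-6 - 125*A^-10 - 66*A^-14 - 16*A^-18 - A^-22
  A^-10 * (d^6) = A^2 + 6*A^-2 + 15*A^-6 + 20*A^-10 + 15*A^-14 + 6*A^-18 + A^-22
Summing the groups: <K> = A^14 + A^6 - A^-2 + A^-6 - A^-10 + A^-14 - A^-18
Normalise by the writhe: (-A^3)^(-w) = (-A^3)^(-10) = A^-30, so f(A) = A^-30 * <K> = A^-16 + A^-24 - A^-32 + A^-36 - A^-40 + A^-44 - A^-48.
Substitute A = t^(-1/4), i.e. A^e → t^(-e/4): V(t) = -t^12 + t^11 - t^10 + t^9 - t^8 + t^6 + t^4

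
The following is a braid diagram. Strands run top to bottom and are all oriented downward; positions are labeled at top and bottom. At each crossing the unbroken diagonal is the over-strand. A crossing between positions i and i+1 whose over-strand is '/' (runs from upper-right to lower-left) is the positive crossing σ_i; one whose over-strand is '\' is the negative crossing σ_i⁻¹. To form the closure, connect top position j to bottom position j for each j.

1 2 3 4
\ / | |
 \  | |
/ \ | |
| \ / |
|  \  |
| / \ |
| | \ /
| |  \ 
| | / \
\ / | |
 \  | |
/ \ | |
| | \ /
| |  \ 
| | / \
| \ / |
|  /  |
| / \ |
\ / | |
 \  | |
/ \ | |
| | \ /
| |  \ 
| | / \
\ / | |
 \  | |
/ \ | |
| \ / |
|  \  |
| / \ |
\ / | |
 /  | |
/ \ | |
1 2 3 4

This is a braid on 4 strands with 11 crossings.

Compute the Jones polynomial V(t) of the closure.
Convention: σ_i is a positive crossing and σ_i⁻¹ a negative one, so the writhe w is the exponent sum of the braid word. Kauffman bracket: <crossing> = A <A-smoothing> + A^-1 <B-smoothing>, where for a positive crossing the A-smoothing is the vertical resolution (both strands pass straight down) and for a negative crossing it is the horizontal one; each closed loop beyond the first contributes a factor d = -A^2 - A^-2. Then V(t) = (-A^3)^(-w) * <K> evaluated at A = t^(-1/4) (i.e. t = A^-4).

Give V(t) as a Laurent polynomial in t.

Reading the diagram top to bottom ('/'-over between positions i,i+1 = s_i, '\'-over = s_i^-1): braid word = s1^-1 s2^-1 s3^-1 s1^-1 s3^-1 s2 s1^-1 s3^-1 s1^-1 s2^-1 s1.
The presented braid s1^-1 s2^-1 s3^-1 s1^-1 s3^-1 s2 s1^-1 s3^-1 s1^-1 s2^-1 s1 on 4 strands reduces by inverse Markov moves (closure unchanged at each step):
  Deconjugate: the word is γ·β·γ⁻¹ with γ = s1^-1 (prefix) and γ⁻¹ = s1 (suffix); strip both.
Reduced to β = s2^-1 s3^-1 s1^-1 s3^-1 s2 s1^-1 s3^-1 s1^-1 s2^-1 on 4 strands, 9 crossings.
Compute on β:
Braid: s2^-1 s3^-1 s1^-1 s3^-1 s2 s1^-1 s3^-1 s1^-1 s2^-1 on 4 strands, 9 crossings.
Writhe w = (#positive) - (#negative) = 1 - 8 = -7.
State-sum expansion of <K>. There are 2^9 = 512 states.
Each crossing splits two ways (0=vertical, 1=horizontal). The state's weight is A^(#A-smoothings - #B-smoothings) * d^(loops - 1).
Tabulate the states by total A-exponent and number of loops L (A-exp: L × count):
  A^9: L=6 ×1
  A^7: L=5 ×9
  A^5: L=4 ×35, L=6 ×1
  A^3: L=3 ×74, L=5 ×10
  A^1: L=2 ×85, L=4 ×41
  A^-1: L=1 ×42, L=3 ×80, L=5 ×4
  A^-3: L=2 ×65, L=4 ×19
  A^-5: L=1 ×9, L=3 ×26, L=5 ×1
  A^-7: L=2 ×6, L=4 ×3
  A^-9: L=3 ×1
Each group contributes A^e * Σ count * d^(L-1):
Powers of d = -A^2 - A^-2: d^2 = A^4 + 2 + A^-4; d^3 = -A^6 - 3*A^2 - 3*A^-2 - A^-6; d^4 = A^8 + 4*A^4 + 6 + 4*A^-4 + A^-8; d^5 = -A^10 - 5*A^6 - 10*A^2 - 10*A^-2 - 5*A^-6 - A^-10.
  A^9 * (d^5) = -A^19 - 5*A^15 - 10*A^11 - 10*A^7 - 5*A^3 - A^-1
  A^7 * (9*d^4) = 9*A^15 + 36*A^11 + 54*A^7 + 36*A^3 + 9*A^-1
  A^5 * (35*d^3 + d^5) = -A^15 - 40*A^11 - 115*A^7 - 115*A^3 - 40*A^-1 - A^-5
  A^3 * (74*d^2 + 10*d^4) = 10*A^11 + 114*A^7 + 208*A^3 + 114*A^-1 + 10*A^-5
  A^1 * (85*d + 41*d^3) = -41*A^7 - 208*A^3 - 208*A^-1 - 41*A^-5
  A^-1 * (42 + 80*d^2 + 4*d^4) = 4*A^7 + 96*A^3 + 226*A^-1 + 96*A^-5 + 4*A^-9
  A^-3 * (65*d + 19*d^3) = -19*A^3 - 122*A^-1 - 122*A^-5 - 19*A^-9
  A^-5 * (9 + 26*d^2 + d^4) = A^3 + 30*A^-1 + 67*A^-5 + 30*A^-9 + A^-13
  A^-7 * (6*d + 3*d^3) = -3*A^-1 - 15*A^-5 - 15*A^-9 - 3*A^-13
  A^-9 * (d^2) = A^-5 + 2*A^-9 + A^-13
Summing the groups: <K> = -A^19 + 3*A^15 - 4*A^11 + 6*A^7 - 6*A^3 + 5*A^-1 - 5*A^-5 + 2*A^-9 - A^-13
Normalise by the writhe: (-A^3)^(-w) = (-A^3)^(7) = -A^21, so f(A) = -A^21 * <K> = A^40 - 3*A^36 + 4*A^32 - 6*A^28 + 6*A^24 - 5*A^20 + 5*A^16 - 2*A^12 + A^8.
Substitute A = t^(-1/4), i.e. A^e → t^(-e/4): V(t) = t^-2 - 2*t^-3 + 5*t^-4 - 5*t^-5 + 6*t^-6 - 6*t^-7 + 4*t^-8 - 3*t^-9 + t^-10

Answer: t^-2 - 2*t^-3 + 5*t^-4 - 5*t^-5 + 6*t^-6 - 6*t^-7 + 4*t^-8 - 3*t^-9 + t^-10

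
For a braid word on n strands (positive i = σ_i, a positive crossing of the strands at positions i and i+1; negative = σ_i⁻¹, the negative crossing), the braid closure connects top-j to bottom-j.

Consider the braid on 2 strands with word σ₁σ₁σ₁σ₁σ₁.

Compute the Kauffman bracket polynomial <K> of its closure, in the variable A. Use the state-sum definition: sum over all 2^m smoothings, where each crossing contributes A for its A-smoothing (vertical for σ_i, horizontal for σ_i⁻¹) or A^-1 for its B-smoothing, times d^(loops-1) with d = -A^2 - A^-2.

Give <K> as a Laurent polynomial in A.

Braid: s1 s1 s1 s1 s1 on 2 strands, 5 crossings.
Writhe w = (#positive) - (#negative) = 5 - 0 = 5.
Enumerate smoothing states for the bracket polynomial. There are 2^5 = 32 states.
For each crossing: s=0 is the vertical smoothing, s=1 horizontal. Crossing k contributes A^(sign_k * (1 - 2*s_k)); loop factor d = -A^2 - A^-2.
  state 00000: A-exp=+5, loops=2, term = A^5 * d^1
  state 00001: A-exp=+3, loops=1, term = A^3 * d^0
  state 00010: A-exp=+3, loops=1, term = A^3 * d^0
  state 00011: A-exp=+1, loops=2, term = A^1 * d^1
  state 00100: A-exp=+3, loops=1, term = A^3 * d^0
  state 00101: A-exp=+1, loops=2, term = A^1 * d^1
  state 00110: A-exp=+1, loops=2, term = A^1 * d^1
  state 00111: A-exp=-1, loops=3, term = A^-1 * d^2
  state 01000: A-exp=+3, loops=1, term = A^3 * d^0
  state 01001: A-exp=+1, loops=2, term = A^1 * d^1
  state 01010: A-exp=+1, loops=2, term = A^1 * d^1
  state 01011: A-exp=-1, loops=3, term = A^-1 * d^2
  state 01100: A-exp=+1, loops=2, term = A^1 * d^1
  state 01101: A-exp=-1, loops=3, term = A^-1 * d^2
  state 01110: A-exp=-1, loops=3, term = A^-1 * d^2
  state 01111: A-exp=-3, loops=4, term = A^-3 * d^3
  state 10000: A-exp=+3, loops=1, term = A^3 * d^0
  state 10001: A-exp=+1, loops=2, term = A^1 * d^1
  state 10010: A-exp=+1, loops=2, term = A^1 * d^1
  state 10011: A-exp=-1, loops=3, term = A^-1 * d^2
  state 10100: A-exp=+1, loops=2, term = A^1 * d^1
  state 10101: A-exp=-1, loops=3, term = A^-1 * d^2
  state 10110: A-exp=-1, loops=3, term = A^-1 * d^2
  state 10111: A-exp=-3, loops=4, term = A^-3 * d^3
  state 11000: A-exp=+1, loops=2, term = A^1 * d^1
  state 11001: A-exp=-1, loops=3, term = A^-1 * d^2
  state 11010: A-exp=-1, loops=3, term = A^-1 * d^2
  state 11011: A-exp=-3, loops=4, term = A^-3 * d^3
  state 11100: A-exp=-1, loops=3, term = A^-1 * d^2
  state 11101: A-exp=-3, loops=4, term = A^-3 * d^3
  state 11110: A-exp=-3, loops=4, term = A^-3 * d^3
  state 11111: A-exp=-5, loops=5, term = A^-5 * d^4
Collect the terms by A-exponent (count of states per loop number):
Powers of d = -A^2 - A^-2: d^2 = A^4 + 2 + A^-4; d^3 = -A^6 - 3*A^2 - 3*A^-2 - A^-6; d^4 = A^8 + 4*A^4 + 6 + 4*A^-4 + A^-8.
  A^5 * (d) = -A^7 - A^3
  A^3 * (5) = 5*A^3
  A^1 * (10*d) = -10*A^3 - 10*A^-1
  A^-1 * (10*d^2) = 10*A^3 + 20*A^-1 + 10*A^-5
  A^-3 * (5*d^3) = -5*A^3 - 15*A^-1 - 15*A^-5 - 5*A^-9
  A^-5 * (d^4) = A^3 + 4*A^-1 + 6*A^-5 + 4*A^-9 + A^-13
Summing the groups: <K> = -A^7 - A^-1 + A^-5 - A^-9 + A^-13

Answer: -A^7 - A^-1 + A^-5 - A^-9 + A^-13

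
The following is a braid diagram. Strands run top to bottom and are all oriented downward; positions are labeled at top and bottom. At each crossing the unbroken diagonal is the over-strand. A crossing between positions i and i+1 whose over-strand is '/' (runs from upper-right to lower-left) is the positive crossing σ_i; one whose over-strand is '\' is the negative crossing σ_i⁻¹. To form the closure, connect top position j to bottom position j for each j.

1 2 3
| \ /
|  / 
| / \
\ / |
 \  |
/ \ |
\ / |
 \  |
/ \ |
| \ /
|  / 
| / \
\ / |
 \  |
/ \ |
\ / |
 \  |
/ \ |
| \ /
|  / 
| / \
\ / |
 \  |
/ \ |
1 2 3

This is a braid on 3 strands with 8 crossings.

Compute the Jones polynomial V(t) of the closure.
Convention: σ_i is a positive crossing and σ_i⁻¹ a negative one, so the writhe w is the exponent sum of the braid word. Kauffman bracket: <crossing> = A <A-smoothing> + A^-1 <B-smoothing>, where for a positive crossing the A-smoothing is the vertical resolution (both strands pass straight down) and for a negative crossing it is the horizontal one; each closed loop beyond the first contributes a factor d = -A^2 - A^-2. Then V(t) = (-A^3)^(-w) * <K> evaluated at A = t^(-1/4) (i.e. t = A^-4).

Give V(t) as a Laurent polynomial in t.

Reading the diagram top to bottom ('/'-over between positions i,i+1 = s_i, '\'-over = s_i^-1): braid word = s2 s1^-1 s1^-1 s2 s1^-1 s1^-1 s2 s1^-1.
Braid: s2 s1^-1 s1^-1 s2 s1^-1 s1^-1 s2 s1^-1 on 3 strands, 8 crossings.
Writhe w = (#positive) - (#negative) = 3 - 5 = -2.
Enumerate smoothing states for the bracket polynomial. There are 2^8 = 256 states.
Each crossing splits two ways (0=vertical, 1=horizontal). The state's weight is A^(#A-smoothings - #B-smoothings) * d^(loops - 1).
Tabulate the states by total A-exponent and number of loops L (A-exp: L × count):
  A^8: L=6 ×1
  A^6: L=5 ×8
  A^4: L=4 ×28
  A^2: L=3 ×55, L=5 ×1
  A^0: L=2 ×63, L=4 ×7
  A^-2: L=1 ×35, L=3 ×21
  A^-4: L=2 ×26, L=4 ×2
  A^-6: L=3 ×8
  A^-8: L=4 ×1
Each group contributes A^e * Σ count * d^(L-1):
Powers of d = -A^2 - A^-2: d^2 = A^4 + 2 + A^-4; d^3 = -A^6 - 3*A^2 - 3*A^-2 - A^-6; d^4 = A^8 + 4*A^4 + 6 + 4*A^-4 + A^-8; d^5 = -A^10 - 5*A^6 - 10*A^2 - 10*A^-2 - 5*A^-6 - A^-10.
  A^8 * (d^5) = -A^18 - 5*A^14 - 10*A^10 - 10*A^6 - 5*A^2 - A^-2
  A^6 * (8*d^4) = 8*A^14 + 32*A^10 + 48*A^6 + 32*A^2 + 8*A^-2
  A^4 * (28*d^3) = -28*A^10 - 84*A^6 - 84*A^2 - 28*A^-2
  A^2 * (55*d^2 + d^4) = A^10 + 59*A^6 + 116*A^2 + 59*A^-2 + A^-6
  A^0 * (63*d + 7*d^3) = -7*A^6 - 84*A^2 - 84*A^-2 - 7*A^-6
  A^-2 * (35 + 21*d^2) = 21*A^2 + 77*A^-2 + 21*A^-6
  A^-4 * (26*d + 2*d^3) = -2*A^2 - 32*A^-2 - 32*A^-6 - 2*A^-10
  A^-6 * (8*d^2) = 8*A^-2 + 16*A^-6 + 8*A^-10
  A^-8 * (d^3) = -A^-2 - 3*A^-6 - 3*A^-10 - A^-14
Summing the groups: <K> = -A^18 + 3*A^14 - 5*A^10 + 6*A^6 - 6*A^2 + 6*A^-2 - 4*A^-6 + 3*A^-10 - A^-14
Normalise by the writhe: (-A^3)^(-w) = (-A^3)^(2) = A^6, so f(A) = A^6 * <K> = -A^24 + 3*A^20 - 5*A^16 + 6*A^12 - 6*A^8 + 6*A^4 - 4 + 3*A^-4 - A^-8.
Substitute A = t^(-1/4), i.e. A^e → t^(-e/4): V(t) = -t^2 + 3*t - 4 + 6*t^-1 - 6*t^-2 + 6*t^-3 - 5*t^-4 + 3*t^-5 - t^-6

Answer: -t^2 + 3*t - 4 + 6*t^-1 - 6*t^-2 + 6*t^-3 - 5*t^-4 + 3*t^-5 - t^-6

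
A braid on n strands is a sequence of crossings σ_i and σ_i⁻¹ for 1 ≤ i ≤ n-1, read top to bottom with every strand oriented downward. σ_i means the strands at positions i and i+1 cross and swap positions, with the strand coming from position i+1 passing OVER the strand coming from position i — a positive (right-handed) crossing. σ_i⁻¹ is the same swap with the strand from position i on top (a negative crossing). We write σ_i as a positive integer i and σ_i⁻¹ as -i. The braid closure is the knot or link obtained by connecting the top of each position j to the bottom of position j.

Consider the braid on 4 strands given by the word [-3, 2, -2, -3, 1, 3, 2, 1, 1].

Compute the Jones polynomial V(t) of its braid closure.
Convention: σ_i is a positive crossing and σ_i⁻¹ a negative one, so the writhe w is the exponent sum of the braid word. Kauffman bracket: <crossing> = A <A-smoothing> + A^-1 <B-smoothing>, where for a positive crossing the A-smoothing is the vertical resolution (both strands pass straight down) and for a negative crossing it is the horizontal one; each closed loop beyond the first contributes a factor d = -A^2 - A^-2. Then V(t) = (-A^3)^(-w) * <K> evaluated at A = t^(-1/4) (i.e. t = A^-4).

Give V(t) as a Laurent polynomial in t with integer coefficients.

-t^4 + t^3 + t

Derivation:
First cancel adjacent σ_i σ_i⁻¹ pairs (Reidemeister II — same braid, same closure): s3^-1 s2 s2^-1 s3^-1 s1 s3 s2 s1 s1 → s3^-1 s3^-1 s1 s3 s2 s1 s1.
Braid: s3^-1 s3^-1 s1 s3 s2 s1 s1 on 4 strands, 7 crossings.
Writhe w = (#positive) - (#negative) = 5 - 2 = 3.
Enumerate smoothing states for the bracket polynomial. There are 2^7 = 128 states.
For each crossing: s=0 is the vertical smoothing, s=1 horizontal. Crossing k contributes A^(sign_k * (1 - 2*s_k)); loop factor d = -A^2 - A^-2.
Tabulate the states by total A-exponent and number of loops L (A-exp: L × count):
  A^7: L=4 ×1
  A^5: L=3 ×6, L=5 ×1
  A^3: L=2 ×11, L=4 ×10
  A^1: L=1 ×6, L=3 ×25, L=5 ×4
  A^-1: L=2 ×19, L=4 ×15, L=6 ×1
  A^-3: L=1 ×3, L=3 ×14, L=5 ×4
  A^-5: L=2 ×3, L=4 ×4
  A^-7: L=3 ×1
Each group contributes A^e * Σ count * d^(L-1):
Powers of d = -A^2 - A^-2: d^2 = A^4 + 2 + A^-4; d^3 = -A^6 - 3*A^2 - 3*A^-2 - A^-6; d^4 = A^8 + 4*A^4 + 6 + 4*A^-4 + A^-8; d^5 = -A^10 - 5*A^6 - 10*A^2 - 10*A^-2 - 5*A^-6 - A^-10.
  A^7 * (d^3) = -A^13 - 3*A^9 - 3*A^5 - A
  A^5 * (6*d^2 + d^4) = A^13 + 10*A^9 + 18*A^5 + 10*A + A^-3
  A^3 * (11*d + 10*d^3) = -10*A^9 - 41*A^5 - 41*A - 10*A^-3
  A^1 * (6 + 25*d^2 + 4*d^4) = 4*A^9 + 41*A^5 + 80*A + 41*A^-3 + 4*A^-7
  A^-1 * (19*d + 15*d^3 + d^5) = -A^9 - 20*A^5 - 74*A - 74*A^-3 - 20*A^-7 - A^-11
  A^-3 * (3 + 14*d^2 + 4*d^4) = 4*A^5 + 30*A + 55*A^-3 + 30*A^-7 + 4*A^-11
  A^-5 * (3*d + 4*d^3) = -4*A - 15*A^-3 - 15*A^-7 - 4*A^-11
  A^-7 * (d^2) = A^-3 + 2*A^-7 + A^-11
Summing the groups: <K> = -A^5 - A^-3 + A^-7
Normalise by the writhe: (-A^3)^(-w) = (-A^3)^(-3) = -A^-9, so f(A) = -A^-9 * <K> = A^-4 + A^-12 - A^-16.
Substitute A = t^(-1/4), i.e. A^e → t^(-e/4): V(t) = -t^4 + t^3 + t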